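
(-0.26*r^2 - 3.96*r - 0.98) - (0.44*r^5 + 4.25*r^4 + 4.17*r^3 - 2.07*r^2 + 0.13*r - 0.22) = -0.44*r^5 - 4.25*r^4 - 4.17*r^3 + 1.81*r^2 - 4.09*r - 0.76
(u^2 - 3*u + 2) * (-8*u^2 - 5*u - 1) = -8*u^4 + 19*u^3 - 2*u^2 - 7*u - 2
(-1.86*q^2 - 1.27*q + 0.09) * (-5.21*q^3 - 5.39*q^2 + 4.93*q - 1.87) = 9.6906*q^5 + 16.6421*q^4 - 2.7934*q^3 - 3.268*q^2 + 2.8186*q - 0.1683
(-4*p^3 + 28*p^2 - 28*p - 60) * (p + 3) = -4*p^4 + 16*p^3 + 56*p^2 - 144*p - 180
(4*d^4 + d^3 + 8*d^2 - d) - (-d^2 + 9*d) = 4*d^4 + d^3 + 9*d^2 - 10*d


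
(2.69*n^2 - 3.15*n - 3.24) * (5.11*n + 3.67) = 13.7459*n^3 - 6.2242*n^2 - 28.1169*n - 11.8908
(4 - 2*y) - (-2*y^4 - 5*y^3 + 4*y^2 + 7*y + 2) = 2*y^4 + 5*y^3 - 4*y^2 - 9*y + 2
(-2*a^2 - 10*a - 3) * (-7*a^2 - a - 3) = 14*a^4 + 72*a^3 + 37*a^2 + 33*a + 9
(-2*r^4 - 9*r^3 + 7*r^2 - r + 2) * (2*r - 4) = -4*r^5 - 10*r^4 + 50*r^3 - 30*r^2 + 8*r - 8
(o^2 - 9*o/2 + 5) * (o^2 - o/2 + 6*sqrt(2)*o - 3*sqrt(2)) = o^4 - 5*o^3 + 6*sqrt(2)*o^3 - 30*sqrt(2)*o^2 + 29*o^2/4 - 5*o/2 + 87*sqrt(2)*o/2 - 15*sqrt(2)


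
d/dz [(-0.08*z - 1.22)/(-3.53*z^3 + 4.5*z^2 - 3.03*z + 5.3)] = (-0.5648*z^3 - 12.5598*z^2 + 10.98*z - 4.1206)/(12.4609*z^6 - 31.77*z^5 + 41.6418*z^4 - 64.688*z^3 + 56.8809*z^2 - 32.118*z + 28.09)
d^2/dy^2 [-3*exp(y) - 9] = -3*exp(y)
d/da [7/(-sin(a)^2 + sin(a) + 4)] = 7*(2*sin(a) - 1)*cos(a)/(sin(a) + cos(a)^2 + 3)^2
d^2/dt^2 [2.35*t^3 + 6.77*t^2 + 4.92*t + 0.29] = 14.1*t + 13.54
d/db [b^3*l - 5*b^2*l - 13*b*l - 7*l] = l*(3*b^2 - 10*b - 13)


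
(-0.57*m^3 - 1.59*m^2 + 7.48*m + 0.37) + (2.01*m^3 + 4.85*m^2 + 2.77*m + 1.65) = 1.44*m^3 + 3.26*m^2 + 10.25*m + 2.02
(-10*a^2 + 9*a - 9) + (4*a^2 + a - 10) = -6*a^2 + 10*a - 19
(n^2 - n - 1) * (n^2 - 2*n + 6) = n^4 - 3*n^3 + 7*n^2 - 4*n - 6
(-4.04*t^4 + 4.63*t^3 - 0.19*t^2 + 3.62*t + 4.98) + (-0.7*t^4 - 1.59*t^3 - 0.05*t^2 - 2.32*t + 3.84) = -4.74*t^4 + 3.04*t^3 - 0.24*t^2 + 1.3*t + 8.82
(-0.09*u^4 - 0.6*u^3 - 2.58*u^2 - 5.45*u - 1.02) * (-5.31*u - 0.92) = 0.4779*u^5 + 3.2688*u^4 + 14.2518*u^3 + 31.3131*u^2 + 10.4302*u + 0.9384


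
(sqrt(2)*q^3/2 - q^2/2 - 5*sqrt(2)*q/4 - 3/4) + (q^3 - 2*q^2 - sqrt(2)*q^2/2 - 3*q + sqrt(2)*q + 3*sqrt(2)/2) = sqrt(2)*q^3/2 + q^3 - 5*q^2/2 - sqrt(2)*q^2/2 - 3*q - sqrt(2)*q/4 - 3/4 + 3*sqrt(2)/2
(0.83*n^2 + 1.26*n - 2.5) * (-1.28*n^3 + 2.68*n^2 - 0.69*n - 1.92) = -1.0624*n^5 + 0.6116*n^4 + 6.0041*n^3 - 9.163*n^2 - 0.6942*n + 4.8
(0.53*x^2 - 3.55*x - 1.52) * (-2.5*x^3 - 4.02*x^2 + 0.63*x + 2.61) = -1.325*x^5 + 6.7444*x^4 + 18.4049*x^3 + 5.2572*x^2 - 10.2231*x - 3.9672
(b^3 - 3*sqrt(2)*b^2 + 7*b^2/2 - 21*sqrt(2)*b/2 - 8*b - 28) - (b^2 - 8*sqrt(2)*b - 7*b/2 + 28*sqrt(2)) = b^3 - 3*sqrt(2)*b^2 + 5*b^2/2 - 9*b/2 - 5*sqrt(2)*b/2 - 28*sqrt(2) - 28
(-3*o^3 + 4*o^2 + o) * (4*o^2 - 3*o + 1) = -12*o^5 + 25*o^4 - 11*o^3 + o^2 + o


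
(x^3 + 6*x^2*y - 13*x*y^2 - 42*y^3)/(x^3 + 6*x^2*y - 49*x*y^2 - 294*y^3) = (x^2 - x*y - 6*y^2)/(x^2 - x*y - 42*y^2)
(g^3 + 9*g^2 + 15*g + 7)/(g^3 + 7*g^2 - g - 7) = (g + 1)/(g - 1)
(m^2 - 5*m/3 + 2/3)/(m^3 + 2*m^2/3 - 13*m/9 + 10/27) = 9*(m - 1)/(9*m^2 + 12*m - 5)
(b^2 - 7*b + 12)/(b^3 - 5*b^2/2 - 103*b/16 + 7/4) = 16*(b - 3)/(16*b^2 + 24*b - 7)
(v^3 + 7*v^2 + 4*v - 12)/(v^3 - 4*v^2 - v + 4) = (v^2 + 8*v + 12)/(v^2 - 3*v - 4)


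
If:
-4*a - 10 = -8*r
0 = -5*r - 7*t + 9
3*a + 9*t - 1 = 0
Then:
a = 71/6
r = 43/6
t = -23/6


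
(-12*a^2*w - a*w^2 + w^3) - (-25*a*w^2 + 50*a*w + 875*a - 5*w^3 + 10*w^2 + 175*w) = -12*a^2*w + 24*a*w^2 - 50*a*w - 875*a + 6*w^3 - 10*w^2 - 175*w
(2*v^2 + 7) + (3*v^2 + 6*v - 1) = 5*v^2 + 6*v + 6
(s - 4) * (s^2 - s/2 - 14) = s^3 - 9*s^2/2 - 12*s + 56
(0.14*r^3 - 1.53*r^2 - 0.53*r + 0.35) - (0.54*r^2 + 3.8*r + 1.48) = 0.14*r^3 - 2.07*r^2 - 4.33*r - 1.13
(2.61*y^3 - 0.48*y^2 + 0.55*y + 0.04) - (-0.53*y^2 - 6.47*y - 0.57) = 2.61*y^3 + 0.05*y^2 + 7.02*y + 0.61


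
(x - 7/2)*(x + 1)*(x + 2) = x^3 - x^2/2 - 17*x/2 - 7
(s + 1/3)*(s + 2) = s^2 + 7*s/3 + 2/3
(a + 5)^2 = a^2 + 10*a + 25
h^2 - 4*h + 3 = (h - 3)*(h - 1)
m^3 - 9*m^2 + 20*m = m*(m - 5)*(m - 4)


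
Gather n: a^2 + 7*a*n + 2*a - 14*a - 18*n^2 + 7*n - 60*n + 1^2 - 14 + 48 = a^2 - 12*a - 18*n^2 + n*(7*a - 53) + 35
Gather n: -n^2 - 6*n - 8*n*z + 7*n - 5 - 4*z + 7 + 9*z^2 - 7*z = -n^2 + n*(1 - 8*z) + 9*z^2 - 11*z + 2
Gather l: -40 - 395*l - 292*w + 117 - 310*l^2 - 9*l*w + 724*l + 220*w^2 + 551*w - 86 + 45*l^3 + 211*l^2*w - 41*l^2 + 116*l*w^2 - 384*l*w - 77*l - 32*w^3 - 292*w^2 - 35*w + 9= 45*l^3 + l^2*(211*w - 351) + l*(116*w^2 - 393*w + 252) - 32*w^3 - 72*w^2 + 224*w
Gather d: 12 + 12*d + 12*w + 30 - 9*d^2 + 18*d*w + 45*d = -9*d^2 + d*(18*w + 57) + 12*w + 42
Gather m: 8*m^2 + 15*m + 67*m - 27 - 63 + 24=8*m^2 + 82*m - 66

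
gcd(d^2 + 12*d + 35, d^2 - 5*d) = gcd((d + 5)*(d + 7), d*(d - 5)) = 1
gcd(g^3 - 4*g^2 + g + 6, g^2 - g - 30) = 1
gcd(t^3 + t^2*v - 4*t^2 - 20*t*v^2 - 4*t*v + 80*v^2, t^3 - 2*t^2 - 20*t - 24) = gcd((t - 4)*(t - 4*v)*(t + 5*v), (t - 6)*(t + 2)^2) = 1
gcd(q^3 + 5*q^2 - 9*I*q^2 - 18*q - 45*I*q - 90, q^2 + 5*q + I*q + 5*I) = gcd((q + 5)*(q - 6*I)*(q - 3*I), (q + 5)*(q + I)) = q + 5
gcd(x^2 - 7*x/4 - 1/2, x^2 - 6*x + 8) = x - 2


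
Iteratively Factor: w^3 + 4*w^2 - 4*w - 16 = (w + 2)*(w^2 + 2*w - 8) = (w + 2)*(w + 4)*(w - 2)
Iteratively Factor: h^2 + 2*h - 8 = (h + 4)*(h - 2)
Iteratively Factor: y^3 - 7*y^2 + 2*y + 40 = (y - 4)*(y^2 - 3*y - 10) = (y - 5)*(y - 4)*(y + 2)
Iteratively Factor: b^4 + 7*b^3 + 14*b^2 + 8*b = (b + 4)*(b^3 + 3*b^2 + 2*b) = (b + 1)*(b + 4)*(b^2 + 2*b) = b*(b + 1)*(b + 4)*(b + 2)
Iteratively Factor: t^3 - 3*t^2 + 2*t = (t - 2)*(t^2 - t) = t*(t - 2)*(t - 1)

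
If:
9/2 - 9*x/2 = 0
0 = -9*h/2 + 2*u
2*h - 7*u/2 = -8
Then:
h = 64/47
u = 144/47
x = 1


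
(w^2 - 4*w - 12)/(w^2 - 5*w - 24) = (-w^2 + 4*w + 12)/(-w^2 + 5*w + 24)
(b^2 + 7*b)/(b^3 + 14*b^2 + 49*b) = 1/(b + 7)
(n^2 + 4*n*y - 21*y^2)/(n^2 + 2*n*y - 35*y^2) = (-n + 3*y)/(-n + 5*y)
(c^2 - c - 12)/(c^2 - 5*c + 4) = (c + 3)/(c - 1)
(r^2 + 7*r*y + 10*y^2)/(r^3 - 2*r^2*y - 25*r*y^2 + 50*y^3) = (r + 2*y)/(r^2 - 7*r*y + 10*y^2)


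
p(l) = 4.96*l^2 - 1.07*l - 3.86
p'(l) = 9.92*l - 1.07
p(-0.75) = -0.27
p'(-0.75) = -8.51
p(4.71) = 101.13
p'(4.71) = 45.65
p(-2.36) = 26.29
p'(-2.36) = -24.48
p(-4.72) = 111.69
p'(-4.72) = -47.89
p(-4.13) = 85.16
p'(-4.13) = -42.04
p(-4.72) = 111.69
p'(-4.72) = -47.89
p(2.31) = 20.14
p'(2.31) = 21.85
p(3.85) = 65.54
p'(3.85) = 37.12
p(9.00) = 388.27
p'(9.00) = 88.21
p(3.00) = 37.57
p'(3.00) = 28.69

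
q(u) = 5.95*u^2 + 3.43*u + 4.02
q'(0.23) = 6.17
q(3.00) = 67.86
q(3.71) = 98.64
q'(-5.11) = -57.38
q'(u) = 11.9*u + 3.43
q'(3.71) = 47.58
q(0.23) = 5.12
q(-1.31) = 9.74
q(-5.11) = 141.86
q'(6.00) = 74.83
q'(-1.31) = -12.16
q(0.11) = 4.47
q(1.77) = 28.73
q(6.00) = 238.80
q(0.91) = 12.07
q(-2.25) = 26.42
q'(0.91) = 14.26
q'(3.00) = 39.13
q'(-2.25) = -23.34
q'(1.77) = 24.49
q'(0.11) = 4.74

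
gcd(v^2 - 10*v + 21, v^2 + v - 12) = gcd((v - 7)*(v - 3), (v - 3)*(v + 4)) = v - 3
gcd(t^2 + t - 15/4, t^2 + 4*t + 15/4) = t + 5/2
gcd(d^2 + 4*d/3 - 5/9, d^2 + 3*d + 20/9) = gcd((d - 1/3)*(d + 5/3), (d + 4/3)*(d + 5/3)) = d + 5/3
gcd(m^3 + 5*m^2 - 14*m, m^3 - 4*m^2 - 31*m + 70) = m - 2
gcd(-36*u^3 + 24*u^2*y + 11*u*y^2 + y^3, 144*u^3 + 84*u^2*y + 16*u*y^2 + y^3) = 36*u^2 + 12*u*y + y^2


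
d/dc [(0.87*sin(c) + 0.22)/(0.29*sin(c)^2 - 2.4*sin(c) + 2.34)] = (-0.2523*sin(c)^2 - 0.1276*sin(c) + 2.5638)*cos(c)/(0.0841*sin(c)^4 - 1.392*sin(c)^3 + 7.1172*sin(c)^2 - 11.232*sin(c) + 5.4756)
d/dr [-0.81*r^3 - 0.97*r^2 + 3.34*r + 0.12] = -2.43*r^2 - 1.94*r + 3.34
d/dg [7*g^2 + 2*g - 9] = 14*g + 2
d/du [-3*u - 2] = -3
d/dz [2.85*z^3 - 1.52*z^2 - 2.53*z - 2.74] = 8.55*z^2 - 3.04*z - 2.53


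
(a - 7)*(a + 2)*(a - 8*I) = a^3 - 5*a^2 - 8*I*a^2 - 14*a + 40*I*a + 112*I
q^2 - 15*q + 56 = (q - 8)*(q - 7)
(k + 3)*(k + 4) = k^2 + 7*k + 12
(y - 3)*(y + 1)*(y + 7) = y^3 + 5*y^2 - 17*y - 21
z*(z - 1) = z^2 - z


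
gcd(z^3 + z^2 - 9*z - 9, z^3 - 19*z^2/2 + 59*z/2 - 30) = z - 3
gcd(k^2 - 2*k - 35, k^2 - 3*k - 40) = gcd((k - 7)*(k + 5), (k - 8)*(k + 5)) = k + 5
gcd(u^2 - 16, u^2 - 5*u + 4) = u - 4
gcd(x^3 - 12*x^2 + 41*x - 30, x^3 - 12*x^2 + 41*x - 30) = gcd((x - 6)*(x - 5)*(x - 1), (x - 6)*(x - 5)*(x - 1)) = x^3 - 12*x^2 + 41*x - 30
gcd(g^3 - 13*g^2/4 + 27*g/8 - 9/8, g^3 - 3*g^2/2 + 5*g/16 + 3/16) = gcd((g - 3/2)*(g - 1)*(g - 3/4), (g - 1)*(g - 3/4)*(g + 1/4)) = g^2 - 7*g/4 + 3/4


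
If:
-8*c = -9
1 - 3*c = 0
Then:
No Solution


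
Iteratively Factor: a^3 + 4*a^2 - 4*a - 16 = (a - 2)*(a^2 + 6*a + 8) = (a - 2)*(a + 2)*(a + 4)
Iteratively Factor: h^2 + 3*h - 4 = (h - 1)*(h + 4)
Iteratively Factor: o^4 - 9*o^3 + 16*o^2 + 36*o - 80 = (o - 2)*(o^3 - 7*o^2 + 2*o + 40) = (o - 2)*(o + 2)*(o^2 - 9*o + 20) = (o - 5)*(o - 2)*(o + 2)*(o - 4)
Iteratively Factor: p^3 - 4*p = (p)*(p^2 - 4) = p*(p - 2)*(p + 2)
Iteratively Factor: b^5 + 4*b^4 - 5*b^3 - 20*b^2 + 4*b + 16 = (b + 1)*(b^4 + 3*b^3 - 8*b^2 - 12*b + 16) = (b - 1)*(b + 1)*(b^3 + 4*b^2 - 4*b - 16) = (b - 1)*(b + 1)*(b + 2)*(b^2 + 2*b - 8) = (b - 1)*(b + 1)*(b + 2)*(b + 4)*(b - 2)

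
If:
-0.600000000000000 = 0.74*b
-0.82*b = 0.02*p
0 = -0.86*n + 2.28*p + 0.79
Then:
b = -0.81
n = 89.05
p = 33.24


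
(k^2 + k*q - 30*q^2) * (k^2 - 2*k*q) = k^4 - k^3*q - 32*k^2*q^2 + 60*k*q^3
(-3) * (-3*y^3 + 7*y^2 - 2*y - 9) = 9*y^3 - 21*y^2 + 6*y + 27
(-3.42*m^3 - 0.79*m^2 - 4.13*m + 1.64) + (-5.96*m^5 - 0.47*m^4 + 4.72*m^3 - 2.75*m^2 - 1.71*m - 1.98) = -5.96*m^5 - 0.47*m^4 + 1.3*m^3 - 3.54*m^2 - 5.84*m - 0.34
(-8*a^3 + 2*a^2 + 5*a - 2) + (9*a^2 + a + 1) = -8*a^3 + 11*a^2 + 6*a - 1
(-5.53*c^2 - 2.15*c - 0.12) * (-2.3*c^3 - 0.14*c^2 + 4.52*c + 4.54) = 12.719*c^5 + 5.7192*c^4 - 24.4186*c^3 - 34.8074*c^2 - 10.3034*c - 0.5448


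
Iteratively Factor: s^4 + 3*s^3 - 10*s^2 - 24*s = (s + 4)*(s^3 - s^2 - 6*s) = s*(s + 4)*(s^2 - s - 6) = s*(s + 2)*(s + 4)*(s - 3)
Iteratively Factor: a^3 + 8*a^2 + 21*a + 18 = (a + 2)*(a^2 + 6*a + 9) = (a + 2)*(a + 3)*(a + 3)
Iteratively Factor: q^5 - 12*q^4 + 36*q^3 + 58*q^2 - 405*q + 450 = (q - 2)*(q^4 - 10*q^3 + 16*q^2 + 90*q - 225) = (q - 3)*(q - 2)*(q^3 - 7*q^2 - 5*q + 75) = (q - 3)*(q - 2)*(q + 3)*(q^2 - 10*q + 25) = (q - 5)*(q - 3)*(q - 2)*(q + 3)*(q - 5)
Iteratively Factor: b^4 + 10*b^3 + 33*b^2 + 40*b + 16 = (b + 1)*(b^3 + 9*b^2 + 24*b + 16) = (b + 1)*(b + 4)*(b^2 + 5*b + 4) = (b + 1)*(b + 4)^2*(b + 1)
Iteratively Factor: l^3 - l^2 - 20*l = (l)*(l^2 - l - 20) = l*(l + 4)*(l - 5)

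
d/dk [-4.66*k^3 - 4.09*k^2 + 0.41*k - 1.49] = -13.98*k^2 - 8.18*k + 0.41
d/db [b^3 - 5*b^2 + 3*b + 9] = 3*b^2 - 10*b + 3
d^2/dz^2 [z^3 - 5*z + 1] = 6*z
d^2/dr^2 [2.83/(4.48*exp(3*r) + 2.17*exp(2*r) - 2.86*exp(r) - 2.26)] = ((-114.1056*exp(2*r) - 24.5644*exp(r) + 8.0938)*(4.48*exp(3*r) + 2.17*exp(2*r) - 2.86*exp(r) - 2.26) + 2.83*(13.44*exp(2*r) + 4.34*exp(r) - 2.86)*(26.88*exp(2*r) + 8.68*exp(r) - 5.72)*exp(r))*exp(r)/(4.48*exp(3*r) + 2.17*exp(2*r) - 2.86*exp(r) - 2.26)^3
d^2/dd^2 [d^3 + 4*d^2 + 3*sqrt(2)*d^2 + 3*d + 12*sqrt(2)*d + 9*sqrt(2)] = 6*d + 8 + 6*sqrt(2)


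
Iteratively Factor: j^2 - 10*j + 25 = (j - 5)*(j - 5)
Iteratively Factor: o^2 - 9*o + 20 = (o - 4)*(o - 5)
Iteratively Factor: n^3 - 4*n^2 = (n)*(n^2 - 4*n) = n*(n - 4)*(n)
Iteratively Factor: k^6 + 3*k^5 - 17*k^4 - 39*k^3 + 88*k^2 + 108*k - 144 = (k + 4)*(k^5 - k^4 - 13*k^3 + 13*k^2 + 36*k - 36) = (k - 1)*(k + 4)*(k^4 - 13*k^2 + 36) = (k - 1)*(k + 2)*(k + 4)*(k^3 - 2*k^2 - 9*k + 18) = (k - 3)*(k - 1)*(k + 2)*(k + 4)*(k^2 + k - 6) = (k - 3)*(k - 2)*(k - 1)*(k + 2)*(k + 4)*(k + 3)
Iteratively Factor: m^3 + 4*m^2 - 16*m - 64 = (m + 4)*(m^2 - 16) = (m + 4)^2*(m - 4)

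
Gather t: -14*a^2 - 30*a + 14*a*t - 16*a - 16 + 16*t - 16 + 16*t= -14*a^2 - 46*a + t*(14*a + 32) - 32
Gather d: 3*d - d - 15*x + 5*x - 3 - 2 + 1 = 2*d - 10*x - 4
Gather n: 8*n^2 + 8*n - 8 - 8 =8*n^2 + 8*n - 16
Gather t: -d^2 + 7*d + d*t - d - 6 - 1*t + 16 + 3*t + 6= -d^2 + 6*d + t*(d + 2) + 16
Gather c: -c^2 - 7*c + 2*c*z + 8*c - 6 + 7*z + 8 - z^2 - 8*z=-c^2 + c*(2*z + 1) - z^2 - z + 2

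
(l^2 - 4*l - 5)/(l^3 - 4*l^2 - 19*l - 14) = (l - 5)/(l^2 - 5*l - 14)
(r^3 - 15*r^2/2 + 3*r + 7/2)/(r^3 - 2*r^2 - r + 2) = (r^2 - 13*r/2 - 7/2)/(r^2 - r - 2)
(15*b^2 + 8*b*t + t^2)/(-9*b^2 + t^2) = (5*b + t)/(-3*b + t)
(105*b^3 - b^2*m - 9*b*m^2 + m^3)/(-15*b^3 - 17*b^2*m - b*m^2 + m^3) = (-7*b + m)/(b + m)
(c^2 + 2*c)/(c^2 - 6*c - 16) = c/(c - 8)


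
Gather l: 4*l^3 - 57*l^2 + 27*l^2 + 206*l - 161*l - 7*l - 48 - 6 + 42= 4*l^3 - 30*l^2 + 38*l - 12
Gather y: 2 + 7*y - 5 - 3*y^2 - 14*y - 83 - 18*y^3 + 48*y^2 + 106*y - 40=-18*y^3 + 45*y^2 + 99*y - 126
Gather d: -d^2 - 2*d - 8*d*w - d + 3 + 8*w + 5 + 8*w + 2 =-d^2 + d*(-8*w - 3) + 16*w + 10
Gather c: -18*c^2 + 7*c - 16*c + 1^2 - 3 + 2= -18*c^2 - 9*c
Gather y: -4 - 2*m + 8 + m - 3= 1 - m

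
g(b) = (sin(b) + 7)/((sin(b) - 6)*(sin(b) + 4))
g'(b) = cos(b)/((sin(b) - 6)*(sin(b) + 4)) - (sin(b) + 7)*cos(b)/((sin(b) - 6)*(sin(b) + 4)^2) - (sin(b) + 7)*cos(b)/((sin(b) - 6)^2*(sin(b) + 4)) = (-14*sin(b) + cos(b)^2 - 11)*cos(b)/((sin(b) - 6)^2*(sin(b) + 4)^2)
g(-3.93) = -0.31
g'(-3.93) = 0.02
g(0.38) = -0.30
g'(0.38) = -0.02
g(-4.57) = -0.32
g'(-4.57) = 0.01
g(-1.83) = -0.29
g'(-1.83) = -0.00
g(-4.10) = -0.31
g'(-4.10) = 0.02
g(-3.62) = -0.30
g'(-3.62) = 0.02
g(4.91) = -0.29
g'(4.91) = 0.00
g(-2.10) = -0.29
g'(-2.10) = -0.00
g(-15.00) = -0.29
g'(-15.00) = 0.00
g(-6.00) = -0.30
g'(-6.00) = -0.02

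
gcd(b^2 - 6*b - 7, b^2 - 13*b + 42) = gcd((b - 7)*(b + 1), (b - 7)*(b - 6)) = b - 7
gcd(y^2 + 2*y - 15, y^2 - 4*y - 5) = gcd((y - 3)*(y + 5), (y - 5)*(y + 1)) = 1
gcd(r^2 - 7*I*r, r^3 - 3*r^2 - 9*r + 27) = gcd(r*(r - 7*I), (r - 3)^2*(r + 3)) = 1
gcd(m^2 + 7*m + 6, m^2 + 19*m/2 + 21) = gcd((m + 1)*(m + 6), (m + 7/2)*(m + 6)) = m + 6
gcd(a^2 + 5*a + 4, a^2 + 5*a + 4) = a^2 + 5*a + 4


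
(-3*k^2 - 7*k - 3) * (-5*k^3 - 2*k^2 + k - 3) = 15*k^5 + 41*k^4 + 26*k^3 + 8*k^2 + 18*k + 9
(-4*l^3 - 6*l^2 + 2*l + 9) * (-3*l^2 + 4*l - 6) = 12*l^5 + 2*l^4 - 6*l^3 + 17*l^2 + 24*l - 54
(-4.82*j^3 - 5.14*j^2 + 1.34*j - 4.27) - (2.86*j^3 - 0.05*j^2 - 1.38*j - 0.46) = -7.68*j^3 - 5.09*j^2 + 2.72*j - 3.81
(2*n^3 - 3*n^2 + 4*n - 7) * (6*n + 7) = 12*n^4 - 4*n^3 + 3*n^2 - 14*n - 49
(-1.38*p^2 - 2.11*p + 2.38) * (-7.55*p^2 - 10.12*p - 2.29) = 10.419*p^4 + 29.8961*p^3 + 6.5444*p^2 - 19.2537*p - 5.4502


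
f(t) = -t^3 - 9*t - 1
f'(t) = -3*t^2 - 9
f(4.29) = -118.56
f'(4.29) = -64.21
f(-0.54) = 4.02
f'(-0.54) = -9.87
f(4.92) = -164.38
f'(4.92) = -81.62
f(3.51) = -75.83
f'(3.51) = -45.96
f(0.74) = -8.07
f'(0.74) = -10.64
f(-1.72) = 19.57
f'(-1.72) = -17.88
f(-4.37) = 121.78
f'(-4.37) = -66.29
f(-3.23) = 61.77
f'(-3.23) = -40.30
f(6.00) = -271.00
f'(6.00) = -117.00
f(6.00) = -271.00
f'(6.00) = -117.00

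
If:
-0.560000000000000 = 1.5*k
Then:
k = -0.37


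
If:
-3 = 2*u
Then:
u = -3/2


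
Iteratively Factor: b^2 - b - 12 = (b + 3)*(b - 4)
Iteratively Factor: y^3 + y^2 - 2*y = (y - 1)*(y^2 + 2*y) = (y - 1)*(y + 2)*(y)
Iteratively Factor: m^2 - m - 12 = (m - 4)*(m + 3)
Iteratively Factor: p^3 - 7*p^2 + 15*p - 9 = (p - 3)*(p^2 - 4*p + 3) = (p - 3)*(p - 1)*(p - 3)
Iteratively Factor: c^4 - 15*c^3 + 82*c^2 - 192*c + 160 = (c - 4)*(c^3 - 11*c^2 + 38*c - 40) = (c - 5)*(c - 4)*(c^2 - 6*c + 8) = (c - 5)*(c - 4)^2*(c - 2)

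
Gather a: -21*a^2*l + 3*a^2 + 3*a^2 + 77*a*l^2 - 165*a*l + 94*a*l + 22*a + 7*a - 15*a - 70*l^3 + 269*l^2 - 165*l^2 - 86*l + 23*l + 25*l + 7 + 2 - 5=a^2*(6 - 21*l) + a*(77*l^2 - 71*l + 14) - 70*l^3 + 104*l^2 - 38*l + 4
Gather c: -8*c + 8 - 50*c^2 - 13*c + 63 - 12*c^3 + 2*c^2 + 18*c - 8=-12*c^3 - 48*c^2 - 3*c + 63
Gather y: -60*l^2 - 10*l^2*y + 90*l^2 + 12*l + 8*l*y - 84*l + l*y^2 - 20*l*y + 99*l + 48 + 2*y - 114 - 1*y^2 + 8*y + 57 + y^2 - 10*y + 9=30*l^2 + l*y^2 + 27*l + y*(-10*l^2 - 12*l)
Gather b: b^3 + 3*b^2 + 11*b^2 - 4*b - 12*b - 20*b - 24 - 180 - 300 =b^3 + 14*b^2 - 36*b - 504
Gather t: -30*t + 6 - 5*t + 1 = 7 - 35*t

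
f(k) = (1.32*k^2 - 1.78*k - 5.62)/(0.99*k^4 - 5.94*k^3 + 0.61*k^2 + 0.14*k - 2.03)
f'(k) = (2.64*k - 1.78)/(0.99*k^4 - 5.94*k^3 + 0.61*k^2 + 0.14*k - 2.03) + (1.32*k^2 - 1.78*k - 5.62)*(-3.96*k^3 + 17.82*k^2 - 1.22*k - 0.14)/(0.99*k^4 - 5.94*k^3 + 0.61*k^2 + 0.14*k - 2.03)^2 = (-2.6136*k^5 + 13.1274*k^4 + 1.1088*k^3 - 98.8778*k^2 + 1.4972*k + 4.4002)/(0.9801*k^8 - 11.7612*k^7 + 36.4914*k^6 - 6.9696*k^5 - 5.3105*k^4 + 24.2872*k^3 - 2.457*k^2 - 0.5684*k + 4.1209)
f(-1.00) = -0.47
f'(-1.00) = -2.82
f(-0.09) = 2.68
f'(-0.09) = 0.84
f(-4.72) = 0.03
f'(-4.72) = 0.01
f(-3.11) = 0.05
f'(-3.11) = 0.01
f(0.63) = 2.05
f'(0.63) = -3.47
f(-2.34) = 0.05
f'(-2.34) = 0.00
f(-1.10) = -0.26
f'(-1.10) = -1.52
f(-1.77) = 0.04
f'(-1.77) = -0.08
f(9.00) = 0.04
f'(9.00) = -0.02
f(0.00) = 2.77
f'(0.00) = 1.07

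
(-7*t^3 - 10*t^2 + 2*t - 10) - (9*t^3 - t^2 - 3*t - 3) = -16*t^3 - 9*t^2 + 5*t - 7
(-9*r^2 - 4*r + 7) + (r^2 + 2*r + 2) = -8*r^2 - 2*r + 9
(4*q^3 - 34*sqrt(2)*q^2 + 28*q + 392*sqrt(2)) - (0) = 4*q^3 - 34*sqrt(2)*q^2 + 28*q + 392*sqrt(2)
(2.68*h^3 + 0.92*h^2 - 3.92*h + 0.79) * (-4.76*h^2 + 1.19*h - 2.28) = -12.7568*h^5 - 1.19*h^4 + 13.6436*h^3 - 10.5228*h^2 + 9.8777*h - 1.8012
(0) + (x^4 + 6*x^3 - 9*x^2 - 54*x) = x^4 + 6*x^3 - 9*x^2 - 54*x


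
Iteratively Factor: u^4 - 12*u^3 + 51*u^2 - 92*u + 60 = (u - 3)*(u^3 - 9*u^2 + 24*u - 20) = (u - 3)*(u - 2)*(u^2 - 7*u + 10) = (u - 3)*(u - 2)^2*(u - 5)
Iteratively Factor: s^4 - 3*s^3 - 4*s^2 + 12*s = (s - 3)*(s^3 - 4*s) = (s - 3)*(s + 2)*(s^2 - 2*s) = (s - 3)*(s - 2)*(s + 2)*(s)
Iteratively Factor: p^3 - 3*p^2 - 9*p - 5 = (p + 1)*(p^2 - 4*p - 5) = (p - 5)*(p + 1)*(p + 1)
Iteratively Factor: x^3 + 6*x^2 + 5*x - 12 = (x + 4)*(x^2 + 2*x - 3) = (x + 3)*(x + 4)*(x - 1)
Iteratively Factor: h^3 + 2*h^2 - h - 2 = (h + 2)*(h^2 - 1) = (h - 1)*(h + 2)*(h + 1)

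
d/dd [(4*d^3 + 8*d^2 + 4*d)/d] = 8*d + 8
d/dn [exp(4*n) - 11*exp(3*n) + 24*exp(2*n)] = (4*exp(2*n) - 33*exp(n) + 48)*exp(2*n)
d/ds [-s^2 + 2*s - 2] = 2 - 2*s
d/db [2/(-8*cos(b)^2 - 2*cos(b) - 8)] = -(8*cos(b) + 1)*sin(b)/(4*cos(b)^2 + cos(b) + 4)^2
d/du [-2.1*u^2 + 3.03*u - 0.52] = 3.03 - 4.2*u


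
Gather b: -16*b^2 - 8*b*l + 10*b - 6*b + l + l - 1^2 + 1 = -16*b^2 + b*(4 - 8*l) + 2*l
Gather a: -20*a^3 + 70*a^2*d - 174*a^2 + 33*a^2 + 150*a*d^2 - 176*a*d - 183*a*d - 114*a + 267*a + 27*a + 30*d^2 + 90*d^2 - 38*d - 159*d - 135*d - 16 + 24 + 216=-20*a^3 + a^2*(70*d - 141) + a*(150*d^2 - 359*d + 180) + 120*d^2 - 332*d + 224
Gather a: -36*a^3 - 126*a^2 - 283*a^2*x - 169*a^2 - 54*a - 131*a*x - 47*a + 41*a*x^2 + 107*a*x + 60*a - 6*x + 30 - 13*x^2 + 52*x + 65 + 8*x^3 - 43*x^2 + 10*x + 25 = -36*a^3 + a^2*(-283*x - 295) + a*(41*x^2 - 24*x - 41) + 8*x^3 - 56*x^2 + 56*x + 120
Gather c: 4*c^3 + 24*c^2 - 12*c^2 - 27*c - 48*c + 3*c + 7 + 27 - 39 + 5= 4*c^3 + 12*c^2 - 72*c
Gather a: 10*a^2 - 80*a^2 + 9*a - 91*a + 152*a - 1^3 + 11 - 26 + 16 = -70*a^2 + 70*a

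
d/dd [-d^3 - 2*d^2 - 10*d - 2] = -3*d^2 - 4*d - 10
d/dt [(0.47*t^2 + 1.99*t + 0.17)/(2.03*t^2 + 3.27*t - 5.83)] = (-2.5028*t^2 - 6.1704*t - 12.1576)/(4.1209*t^4 + 13.2762*t^3 - 12.9769*t^2 - 38.1282*t + 33.9889)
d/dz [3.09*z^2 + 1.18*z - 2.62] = 6.18*z + 1.18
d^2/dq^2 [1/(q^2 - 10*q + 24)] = 2*(-q^2 + 10*q + 4*(q - 5)^2 - 24)/(q^2 - 10*q + 24)^3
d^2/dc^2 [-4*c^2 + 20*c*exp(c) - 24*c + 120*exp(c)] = 20*c*exp(c) + 160*exp(c) - 8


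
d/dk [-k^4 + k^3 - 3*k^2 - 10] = k*(-4*k^2 + 3*k - 6)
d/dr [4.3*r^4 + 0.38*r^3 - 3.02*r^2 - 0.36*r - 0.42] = 17.2*r^3 + 1.14*r^2 - 6.04*r - 0.36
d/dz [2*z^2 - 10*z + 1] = 4*z - 10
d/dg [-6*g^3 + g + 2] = 1 - 18*g^2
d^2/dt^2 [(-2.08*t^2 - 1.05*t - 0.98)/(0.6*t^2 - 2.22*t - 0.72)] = (-8.88178419700125e-16*t^4 - 6.29712*t^3 - 7.50816*t^2 + 5.11056*t - 9.306288)/(0.216*t^6 - 2.3976*t^5 + 8.09352*t^4 - 5.186808*t^3 - 9.712224*t^2 - 3.452544*t - 0.373248)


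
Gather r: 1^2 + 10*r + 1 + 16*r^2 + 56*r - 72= 16*r^2 + 66*r - 70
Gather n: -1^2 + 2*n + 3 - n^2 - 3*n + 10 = -n^2 - n + 12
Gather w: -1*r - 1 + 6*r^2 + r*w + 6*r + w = 6*r^2 + 5*r + w*(r + 1) - 1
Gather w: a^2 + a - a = a^2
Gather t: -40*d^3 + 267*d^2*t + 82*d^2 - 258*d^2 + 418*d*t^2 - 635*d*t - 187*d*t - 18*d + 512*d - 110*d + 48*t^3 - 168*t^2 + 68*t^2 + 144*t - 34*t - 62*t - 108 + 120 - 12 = -40*d^3 - 176*d^2 + 384*d + 48*t^3 + t^2*(418*d - 100) + t*(267*d^2 - 822*d + 48)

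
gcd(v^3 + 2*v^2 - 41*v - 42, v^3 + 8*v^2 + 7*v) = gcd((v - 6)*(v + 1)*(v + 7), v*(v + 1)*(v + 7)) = v^2 + 8*v + 7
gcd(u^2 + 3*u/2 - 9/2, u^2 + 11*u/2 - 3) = 1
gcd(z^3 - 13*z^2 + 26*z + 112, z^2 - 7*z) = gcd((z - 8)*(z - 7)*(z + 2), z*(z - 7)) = z - 7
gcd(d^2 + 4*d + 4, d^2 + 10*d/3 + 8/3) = d + 2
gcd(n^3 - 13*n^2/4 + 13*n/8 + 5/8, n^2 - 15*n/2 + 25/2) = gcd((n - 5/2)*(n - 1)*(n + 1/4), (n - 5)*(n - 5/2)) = n - 5/2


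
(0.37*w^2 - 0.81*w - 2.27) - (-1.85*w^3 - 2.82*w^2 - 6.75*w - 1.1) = 1.85*w^3 + 3.19*w^2 + 5.94*w - 1.17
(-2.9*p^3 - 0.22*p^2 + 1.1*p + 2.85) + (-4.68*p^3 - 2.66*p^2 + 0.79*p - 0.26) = -7.58*p^3 - 2.88*p^2 + 1.89*p + 2.59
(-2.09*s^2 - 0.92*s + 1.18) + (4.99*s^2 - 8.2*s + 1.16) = 2.9*s^2 - 9.12*s + 2.34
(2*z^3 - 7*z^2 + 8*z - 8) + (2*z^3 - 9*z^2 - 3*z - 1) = 4*z^3 - 16*z^2 + 5*z - 9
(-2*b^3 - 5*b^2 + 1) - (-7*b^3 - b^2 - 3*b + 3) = 5*b^3 - 4*b^2 + 3*b - 2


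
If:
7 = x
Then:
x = 7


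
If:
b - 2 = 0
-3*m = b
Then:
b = 2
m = -2/3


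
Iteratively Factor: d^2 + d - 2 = (d + 2)*(d - 1)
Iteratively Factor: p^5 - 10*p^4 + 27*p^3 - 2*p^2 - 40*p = (p + 1)*(p^4 - 11*p^3 + 38*p^2 - 40*p) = p*(p + 1)*(p^3 - 11*p^2 + 38*p - 40) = p*(p - 2)*(p + 1)*(p^2 - 9*p + 20) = p*(p - 5)*(p - 2)*(p + 1)*(p - 4)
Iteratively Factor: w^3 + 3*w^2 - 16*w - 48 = (w + 3)*(w^2 - 16) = (w + 3)*(w + 4)*(w - 4)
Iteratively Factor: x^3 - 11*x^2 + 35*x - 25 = (x - 5)*(x^2 - 6*x + 5) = (x - 5)^2*(x - 1)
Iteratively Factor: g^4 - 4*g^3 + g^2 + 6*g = (g + 1)*(g^3 - 5*g^2 + 6*g) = g*(g + 1)*(g^2 - 5*g + 6) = g*(g - 3)*(g + 1)*(g - 2)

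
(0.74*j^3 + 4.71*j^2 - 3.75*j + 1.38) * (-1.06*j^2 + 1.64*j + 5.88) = -0.7844*j^5 - 3.779*j^4 + 16.0506*j^3 + 20.082*j^2 - 19.7868*j + 8.1144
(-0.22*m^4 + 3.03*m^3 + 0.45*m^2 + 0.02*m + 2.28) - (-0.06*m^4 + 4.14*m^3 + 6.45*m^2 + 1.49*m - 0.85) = -0.16*m^4 - 1.11*m^3 - 6.0*m^2 - 1.47*m + 3.13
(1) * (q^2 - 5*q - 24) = q^2 - 5*q - 24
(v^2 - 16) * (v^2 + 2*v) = v^4 + 2*v^3 - 16*v^2 - 32*v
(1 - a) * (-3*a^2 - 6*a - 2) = 3*a^3 + 3*a^2 - 4*a - 2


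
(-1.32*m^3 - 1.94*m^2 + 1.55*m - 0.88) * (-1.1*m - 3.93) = 1.452*m^4 + 7.3216*m^3 + 5.9192*m^2 - 5.1235*m + 3.4584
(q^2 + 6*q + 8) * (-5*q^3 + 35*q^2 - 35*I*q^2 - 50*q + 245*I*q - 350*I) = -5*q^5 + 5*q^4 - 35*I*q^4 + 120*q^3 + 35*I*q^3 - 20*q^2 + 840*I*q^2 - 400*q - 140*I*q - 2800*I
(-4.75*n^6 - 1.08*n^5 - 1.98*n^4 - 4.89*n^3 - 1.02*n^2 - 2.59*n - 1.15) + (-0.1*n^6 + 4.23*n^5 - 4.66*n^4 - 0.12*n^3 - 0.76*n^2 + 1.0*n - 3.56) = -4.85*n^6 + 3.15*n^5 - 6.64*n^4 - 5.01*n^3 - 1.78*n^2 - 1.59*n - 4.71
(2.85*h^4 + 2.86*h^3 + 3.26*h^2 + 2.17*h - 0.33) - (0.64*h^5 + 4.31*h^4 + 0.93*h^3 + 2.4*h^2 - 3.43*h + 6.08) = -0.64*h^5 - 1.46*h^4 + 1.93*h^3 + 0.86*h^2 + 5.6*h - 6.41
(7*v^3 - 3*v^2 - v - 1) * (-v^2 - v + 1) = -7*v^5 - 4*v^4 + 11*v^3 - v^2 - 1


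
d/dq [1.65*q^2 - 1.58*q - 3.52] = 3.3*q - 1.58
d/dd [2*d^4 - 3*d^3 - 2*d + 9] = 8*d^3 - 9*d^2 - 2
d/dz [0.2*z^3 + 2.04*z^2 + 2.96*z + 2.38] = 0.6*z^2 + 4.08*z + 2.96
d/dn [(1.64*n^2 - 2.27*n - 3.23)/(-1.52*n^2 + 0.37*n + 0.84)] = (-2.8436*n^2 - 7.064*n - 0.7117)/(2.3104*n^4 - 1.1248*n^3 - 2.4167*n^2 + 0.6216*n + 0.7056)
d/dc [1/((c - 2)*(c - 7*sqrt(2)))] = ((2 - c)*(c - 7*sqrt(2))^2 + (-c + 7*sqrt(2))*(c - 2)^2)/((c - 2)^3*(c - 7*sqrt(2))^3)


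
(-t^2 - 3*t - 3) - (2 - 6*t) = -t^2 + 3*t - 5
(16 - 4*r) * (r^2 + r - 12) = -4*r^3 + 12*r^2 + 64*r - 192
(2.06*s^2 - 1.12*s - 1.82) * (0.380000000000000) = 0.7828*s^2 - 0.4256*s - 0.6916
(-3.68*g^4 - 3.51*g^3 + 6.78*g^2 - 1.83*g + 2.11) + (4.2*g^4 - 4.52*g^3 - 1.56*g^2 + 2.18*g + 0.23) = 0.52*g^4 - 8.03*g^3 + 5.22*g^2 + 0.35*g + 2.34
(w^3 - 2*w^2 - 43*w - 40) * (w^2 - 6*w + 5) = w^5 - 8*w^4 - 26*w^3 + 208*w^2 + 25*w - 200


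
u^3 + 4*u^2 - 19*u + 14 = (u - 2)*(u - 1)*(u + 7)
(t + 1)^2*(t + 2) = t^3 + 4*t^2 + 5*t + 2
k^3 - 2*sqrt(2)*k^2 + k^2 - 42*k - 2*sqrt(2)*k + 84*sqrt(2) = (k - 6)*(k + 7)*(k - 2*sqrt(2))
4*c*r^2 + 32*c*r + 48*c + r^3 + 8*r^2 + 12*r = (4*c + r)*(r + 2)*(r + 6)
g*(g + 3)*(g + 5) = g^3 + 8*g^2 + 15*g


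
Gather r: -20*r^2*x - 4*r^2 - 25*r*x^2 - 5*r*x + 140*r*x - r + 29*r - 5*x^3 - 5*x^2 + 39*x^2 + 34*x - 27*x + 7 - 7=r^2*(-20*x - 4) + r*(-25*x^2 + 135*x + 28) - 5*x^3 + 34*x^2 + 7*x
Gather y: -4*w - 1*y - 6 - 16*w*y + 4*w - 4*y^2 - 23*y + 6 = -4*y^2 + y*(-16*w - 24)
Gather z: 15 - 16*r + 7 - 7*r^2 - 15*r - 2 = -7*r^2 - 31*r + 20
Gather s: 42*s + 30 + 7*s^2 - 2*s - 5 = 7*s^2 + 40*s + 25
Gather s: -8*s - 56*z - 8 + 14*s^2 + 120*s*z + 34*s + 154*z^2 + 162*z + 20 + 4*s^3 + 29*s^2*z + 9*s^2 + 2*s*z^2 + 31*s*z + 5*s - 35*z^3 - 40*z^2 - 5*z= 4*s^3 + s^2*(29*z + 23) + s*(2*z^2 + 151*z + 31) - 35*z^3 + 114*z^2 + 101*z + 12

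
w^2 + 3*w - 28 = (w - 4)*(w + 7)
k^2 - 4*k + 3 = (k - 3)*(k - 1)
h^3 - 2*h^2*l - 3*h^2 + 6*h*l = h*(h - 3)*(h - 2*l)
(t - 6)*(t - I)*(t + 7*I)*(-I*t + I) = -I*t^4 + 6*t^3 + 7*I*t^3 - 42*t^2 - 13*I*t^2 + 36*t + 49*I*t - 42*I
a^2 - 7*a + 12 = (a - 4)*(a - 3)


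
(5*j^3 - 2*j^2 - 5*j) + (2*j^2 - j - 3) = 5*j^3 - 6*j - 3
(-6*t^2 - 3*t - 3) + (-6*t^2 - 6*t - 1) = -12*t^2 - 9*t - 4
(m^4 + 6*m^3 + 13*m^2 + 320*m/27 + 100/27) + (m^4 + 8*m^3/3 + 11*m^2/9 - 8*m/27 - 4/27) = 2*m^4 + 26*m^3/3 + 128*m^2/9 + 104*m/9 + 32/9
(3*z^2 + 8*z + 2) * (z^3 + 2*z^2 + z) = 3*z^5 + 14*z^4 + 21*z^3 + 12*z^2 + 2*z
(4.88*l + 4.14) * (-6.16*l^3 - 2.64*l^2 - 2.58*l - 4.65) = -30.0608*l^4 - 38.3856*l^3 - 23.52*l^2 - 33.3732*l - 19.251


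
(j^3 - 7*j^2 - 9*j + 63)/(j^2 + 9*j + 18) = (j^2 - 10*j + 21)/(j + 6)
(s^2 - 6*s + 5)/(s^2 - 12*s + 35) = (s - 1)/(s - 7)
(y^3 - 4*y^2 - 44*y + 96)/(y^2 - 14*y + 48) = (y^2 + 4*y - 12)/(y - 6)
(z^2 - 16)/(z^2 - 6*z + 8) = (z + 4)/(z - 2)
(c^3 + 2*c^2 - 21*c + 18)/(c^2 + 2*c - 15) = (c^2 + 5*c - 6)/(c + 5)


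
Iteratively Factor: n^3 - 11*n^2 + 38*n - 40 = (n - 5)*(n^2 - 6*n + 8) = (n - 5)*(n - 2)*(n - 4)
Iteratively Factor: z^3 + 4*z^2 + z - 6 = (z + 2)*(z^2 + 2*z - 3) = (z + 2)*(z + 3)*(z - 1)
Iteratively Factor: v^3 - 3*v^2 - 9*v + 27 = (v - 3)*(v^2 - 9) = (v - 3)^2*(v + 3)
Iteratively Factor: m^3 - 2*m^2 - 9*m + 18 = (m - 3)*(m^2 + m - 6) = (m - 3)*(m + 3)*(m - 2)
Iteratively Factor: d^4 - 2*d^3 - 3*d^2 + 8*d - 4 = (d - 2)*(d^3 - 3*d + 2) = (d - 2)*(d - 1)*(d^2 + d - 2) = (d - 2)*(d - 1)^2*(d + 2)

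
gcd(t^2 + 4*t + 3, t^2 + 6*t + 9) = t + 3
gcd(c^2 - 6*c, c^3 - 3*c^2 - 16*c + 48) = 1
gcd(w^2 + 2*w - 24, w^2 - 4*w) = w - 4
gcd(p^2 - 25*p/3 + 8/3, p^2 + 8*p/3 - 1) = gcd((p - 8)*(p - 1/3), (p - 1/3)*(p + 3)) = p - 1/3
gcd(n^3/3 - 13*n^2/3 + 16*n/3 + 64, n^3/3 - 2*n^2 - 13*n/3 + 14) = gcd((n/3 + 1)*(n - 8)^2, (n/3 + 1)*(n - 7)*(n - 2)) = n + 3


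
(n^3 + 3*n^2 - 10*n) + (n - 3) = n^3 + 3*n^2 - 9*n - 3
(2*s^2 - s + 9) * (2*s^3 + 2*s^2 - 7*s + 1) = 4*s^5 + 2*s^4 + 2*s^3 + 27*s^2 - 64*s + 9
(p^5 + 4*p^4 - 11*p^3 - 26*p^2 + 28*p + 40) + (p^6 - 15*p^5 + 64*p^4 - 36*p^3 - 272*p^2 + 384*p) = p^6 - 14*p^5 + 68*p^4 - 47*p^3 - 298*p^2 + 412*p + 40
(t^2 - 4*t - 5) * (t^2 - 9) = t^4 - 4*t^3 - 14*t^2 + 36*t + 45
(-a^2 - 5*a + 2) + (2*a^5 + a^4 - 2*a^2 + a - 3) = 2*a^5 + a^4 - 3*a^2 - 4*a - 1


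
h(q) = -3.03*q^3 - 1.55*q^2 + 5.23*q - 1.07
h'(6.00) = -340.61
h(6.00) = -679.97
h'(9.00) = -758.96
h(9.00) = -2288.42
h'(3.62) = -125.11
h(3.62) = -146.19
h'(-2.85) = -59.77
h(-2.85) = 41.58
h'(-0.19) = 5.49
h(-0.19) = -2.10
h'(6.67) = -419.85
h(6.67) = -934.27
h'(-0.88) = 0.92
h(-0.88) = -4.81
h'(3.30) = -103.99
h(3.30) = -109.58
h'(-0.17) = 5.49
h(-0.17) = -1.99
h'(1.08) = -8.72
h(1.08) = -1.05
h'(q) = -9.09*q^2 - 3.1*q + 5.23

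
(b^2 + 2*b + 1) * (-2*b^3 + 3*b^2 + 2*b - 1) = -2*b^5 - b^4 + 6*b^3 + 6*b^2 - 1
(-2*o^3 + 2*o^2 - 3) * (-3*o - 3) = 6*o^4 - 6*o^2 + 9*o + 9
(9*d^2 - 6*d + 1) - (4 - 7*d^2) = 16*d^2 - 6*d - 3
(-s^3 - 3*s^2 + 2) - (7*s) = -s^3 - 3*s^2 - 7*s + 2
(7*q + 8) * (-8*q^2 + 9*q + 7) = -56*q^3 - q^2 + 121*q + 56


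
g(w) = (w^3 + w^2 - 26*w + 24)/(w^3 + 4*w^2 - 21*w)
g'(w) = (-3*w^2 - 8*w + 21)*(w^3 + w^2 - 26*w + 24)/(w^3 + 4*w^2 - 21*w)^2 + (3*w^2 + 2*w - 26)/(w^3 + 4*w^2 - 21*w)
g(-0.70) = 2.60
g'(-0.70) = 2.41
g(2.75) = 2.86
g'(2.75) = 9.76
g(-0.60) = 2.88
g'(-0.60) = 3.25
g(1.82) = 0.74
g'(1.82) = 0.79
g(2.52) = 1.66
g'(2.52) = 2.80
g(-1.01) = 2.07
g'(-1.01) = 1.19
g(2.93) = 9.05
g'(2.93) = 122.59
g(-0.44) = 3.58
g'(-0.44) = 5.98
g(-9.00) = 1.81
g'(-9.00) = 0.33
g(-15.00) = 1.27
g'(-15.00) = 0.03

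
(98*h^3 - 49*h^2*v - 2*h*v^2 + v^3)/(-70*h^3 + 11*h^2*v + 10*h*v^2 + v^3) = (-7*h + v)/(5*h + v)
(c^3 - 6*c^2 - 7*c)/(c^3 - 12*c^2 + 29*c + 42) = c/(c - 6)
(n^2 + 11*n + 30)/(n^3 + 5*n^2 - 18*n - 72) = (n + 5)/(n^2 - n - 12)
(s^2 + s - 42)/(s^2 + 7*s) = (s - 6)/s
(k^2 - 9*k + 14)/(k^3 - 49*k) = (k - 2)/(k*(k + 7))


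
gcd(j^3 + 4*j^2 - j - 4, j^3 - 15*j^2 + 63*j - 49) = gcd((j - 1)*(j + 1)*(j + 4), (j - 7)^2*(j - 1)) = j - 1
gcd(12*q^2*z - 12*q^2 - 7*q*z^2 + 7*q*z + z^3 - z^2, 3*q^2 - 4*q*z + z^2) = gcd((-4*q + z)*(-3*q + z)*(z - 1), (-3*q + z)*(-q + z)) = -3*q + z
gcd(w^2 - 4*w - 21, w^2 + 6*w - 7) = 1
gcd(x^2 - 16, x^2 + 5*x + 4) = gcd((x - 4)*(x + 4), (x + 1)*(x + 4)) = x + 4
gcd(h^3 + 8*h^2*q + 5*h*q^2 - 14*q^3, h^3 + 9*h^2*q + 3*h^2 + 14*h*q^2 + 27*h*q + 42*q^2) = h^2 + 9*h*q + 14*q^2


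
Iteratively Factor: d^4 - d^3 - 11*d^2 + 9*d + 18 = (d + 1)*(d^3 - 2*d^2 - 9*d + 18) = (d - 2)*(d + 1)*(d^2 - 9) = (d - 2)*(d + 1)*(d + 3)*(d - 3)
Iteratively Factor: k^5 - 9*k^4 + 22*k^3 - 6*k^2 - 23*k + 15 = (k + 1)*(k^4 - 10*k^3 + 32*k^2 - 38*k + 15) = (k - 5)*(k + 1)*(k^3 - 5*k^2 + 7*k - 3) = (k - 5)*(k - 3)*(k + 1)*(k^2 - 2*k + 1) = (k - 5)*(k - 3)*(k - 1)*(k + 1)*(k - 1)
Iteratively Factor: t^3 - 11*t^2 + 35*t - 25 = (t - 5)*(t^2 - 6*t + 5) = (t - 5)^2*(t - 1)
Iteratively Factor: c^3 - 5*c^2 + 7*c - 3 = (c - 3)*(c^2 - 2*c + 1) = (c - 3)*(c - 1)*(c - 1)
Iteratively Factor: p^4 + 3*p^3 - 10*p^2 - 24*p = (p + 4)*(p^3 - p^2 - 6*p) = p*(p + 4)*(p^2 - p - 6) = p*(p + 2)*(p + 4)*(p - 3)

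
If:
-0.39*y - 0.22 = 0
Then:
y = -0.56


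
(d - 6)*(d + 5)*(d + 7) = d^3 + 6*d^2 - 37*d - 210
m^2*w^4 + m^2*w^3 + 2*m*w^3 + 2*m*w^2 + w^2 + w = w*(w + 1)*(m*w + 1)^2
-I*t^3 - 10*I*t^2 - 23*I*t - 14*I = (t + 2)*(t + 7)*(-I*t - I)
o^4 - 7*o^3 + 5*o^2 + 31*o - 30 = (o - 5)*(o - 3)*(o - 1)*(o + 2)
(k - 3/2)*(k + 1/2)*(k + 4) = k^3 + 3*k^2 - 19*k/4 - 3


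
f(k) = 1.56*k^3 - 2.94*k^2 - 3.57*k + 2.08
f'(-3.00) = 56.19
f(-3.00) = -55.79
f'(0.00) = -3.57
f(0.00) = 2.08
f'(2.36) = 8.62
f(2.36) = -2.21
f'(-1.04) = 7.61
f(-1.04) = 0.86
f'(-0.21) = -2.13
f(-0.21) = 2.69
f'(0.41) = -5.19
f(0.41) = 0.23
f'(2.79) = 16.45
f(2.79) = 3.11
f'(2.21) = 6.29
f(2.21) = -3.33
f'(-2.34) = 35.82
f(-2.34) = -25.65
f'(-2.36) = 36.37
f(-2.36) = -26.37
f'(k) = 4.68*k^2 - 5.88*k - 3.57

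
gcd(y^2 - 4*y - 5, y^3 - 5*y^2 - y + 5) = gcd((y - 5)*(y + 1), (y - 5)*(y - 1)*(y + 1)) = y^2 - 4*y - 5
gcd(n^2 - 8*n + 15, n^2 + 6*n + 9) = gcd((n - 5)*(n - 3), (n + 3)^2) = 1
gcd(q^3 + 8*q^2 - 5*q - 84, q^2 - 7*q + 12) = q - 3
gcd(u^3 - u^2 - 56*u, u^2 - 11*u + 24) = u - 8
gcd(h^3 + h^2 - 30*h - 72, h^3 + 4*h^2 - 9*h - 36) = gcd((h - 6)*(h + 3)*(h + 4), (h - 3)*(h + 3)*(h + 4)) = h^2 + 7*h + 12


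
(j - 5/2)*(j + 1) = j^2 - 3*j/2 - 5/2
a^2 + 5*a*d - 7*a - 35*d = (a - 7)*(a + 5*d)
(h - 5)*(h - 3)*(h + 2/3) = h^3 - 22*h^2/3 + 29*h/3 + 10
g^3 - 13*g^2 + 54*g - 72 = (g - 6)*(g - 4)*(g - 3)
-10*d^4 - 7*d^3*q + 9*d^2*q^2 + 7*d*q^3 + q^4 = (-d + q)*(d + q)*(2*d + q)*(5*d + q)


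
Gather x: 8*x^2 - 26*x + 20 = 8*x^2 - 26*x + 20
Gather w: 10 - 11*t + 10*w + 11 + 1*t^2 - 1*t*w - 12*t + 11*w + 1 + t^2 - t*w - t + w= 2*t^2 - 24*t + w*(22 - 2*t) + 22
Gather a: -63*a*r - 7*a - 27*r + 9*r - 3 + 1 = a*(-63*r - 7) - 18*r - 2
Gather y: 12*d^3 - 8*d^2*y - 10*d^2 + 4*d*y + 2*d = 12*d^3 - 10*d^2 + 2*d + y*(-8*d^2 + 4*d)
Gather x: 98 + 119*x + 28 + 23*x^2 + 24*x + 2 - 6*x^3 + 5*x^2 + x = -6*x^3 + 28*x^2 + 144*x + 128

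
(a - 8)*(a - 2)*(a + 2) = a^3 - 8*a^2 - 4*a + 32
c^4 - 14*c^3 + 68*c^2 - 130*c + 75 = (c - 5)^2*(c - 3)*(c - 1)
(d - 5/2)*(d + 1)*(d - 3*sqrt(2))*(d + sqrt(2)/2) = d^4 - 5*sqrt(2)*d^3/2 - 3*d^3/2 - 11*d^2/2 + 15*sqrt(2)*d^2/4 + 9*d/2 + 25*sqrt(2)*d/4 + 15/2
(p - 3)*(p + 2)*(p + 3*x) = p^3 + 3*p^2*x - p^2 - 3*p*x - 6*p - 18*x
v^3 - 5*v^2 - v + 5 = (v - 5)*(v - 1)*(v + 1)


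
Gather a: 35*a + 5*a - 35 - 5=40*a - 40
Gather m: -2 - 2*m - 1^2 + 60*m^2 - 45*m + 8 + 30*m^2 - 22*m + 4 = 90*m^2 - 69*m + 9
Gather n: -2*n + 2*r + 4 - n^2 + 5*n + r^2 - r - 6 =-n^2 + 3*n + r^2 + r - 2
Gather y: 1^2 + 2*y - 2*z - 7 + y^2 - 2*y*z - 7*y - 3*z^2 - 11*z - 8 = y^2 + y*(-2*z - 5) - 3*z^2 - 13*z - 14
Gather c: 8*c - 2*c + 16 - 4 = 6*c + 12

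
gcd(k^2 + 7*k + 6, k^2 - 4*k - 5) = k + 1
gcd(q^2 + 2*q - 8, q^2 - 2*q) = q - 2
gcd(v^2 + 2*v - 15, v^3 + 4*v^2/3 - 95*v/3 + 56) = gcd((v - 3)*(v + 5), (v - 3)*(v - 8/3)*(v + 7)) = v - 3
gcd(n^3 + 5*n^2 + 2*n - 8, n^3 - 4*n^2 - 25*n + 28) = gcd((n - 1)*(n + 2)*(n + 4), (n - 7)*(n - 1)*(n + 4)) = n^2 + 3*n - 4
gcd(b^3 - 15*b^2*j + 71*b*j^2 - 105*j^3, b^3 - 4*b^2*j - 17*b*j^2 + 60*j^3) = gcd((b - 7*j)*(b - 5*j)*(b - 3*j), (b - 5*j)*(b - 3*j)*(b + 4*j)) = b^2 - 8*b*j + 15*j^2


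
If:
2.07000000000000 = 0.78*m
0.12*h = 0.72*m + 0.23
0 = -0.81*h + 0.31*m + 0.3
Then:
No Solution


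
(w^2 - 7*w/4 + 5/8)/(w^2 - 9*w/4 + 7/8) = (4*w - 5)/(4*w - 7)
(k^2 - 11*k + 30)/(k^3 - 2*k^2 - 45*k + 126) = (k - 5)/(k^2 + 4*k - 21)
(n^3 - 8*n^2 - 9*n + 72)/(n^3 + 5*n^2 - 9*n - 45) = (n - 8)/(n + 5)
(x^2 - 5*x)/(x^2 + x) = (x - 5)/(x + 1)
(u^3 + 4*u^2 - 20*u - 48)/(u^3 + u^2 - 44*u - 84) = (u - 4)/(u - 7)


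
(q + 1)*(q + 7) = q^2 + 8*q + 7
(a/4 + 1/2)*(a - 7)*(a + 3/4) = a^3/4 - 17*a^2/16 - 71*a/16 - 21/8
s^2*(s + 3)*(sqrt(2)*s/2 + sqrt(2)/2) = sqrt(2)*s^4/2 + 2*sqrt(2)*s^3 + 3*sqrt(2)*s^2/2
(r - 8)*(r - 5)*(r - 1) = r^3 - 14*r^2 + 53*r - 40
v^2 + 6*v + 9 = (v + 3)^2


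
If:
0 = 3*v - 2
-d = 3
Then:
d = -3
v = 2/3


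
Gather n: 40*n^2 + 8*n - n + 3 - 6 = 40*n^2 + 7*n - 3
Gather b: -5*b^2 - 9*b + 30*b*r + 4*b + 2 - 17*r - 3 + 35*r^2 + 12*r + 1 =-5*b^2 + b*(30*r - 5) + 35*r^2 - 5*r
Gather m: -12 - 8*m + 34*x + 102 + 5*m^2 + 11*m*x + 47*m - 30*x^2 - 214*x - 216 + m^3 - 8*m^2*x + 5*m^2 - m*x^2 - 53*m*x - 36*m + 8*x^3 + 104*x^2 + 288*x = m^3 + m^2*(10 - 8*x) + m*(-x^2 - 42*x + 3) + 8*x^3 + 74*x^2 + 108*x - 126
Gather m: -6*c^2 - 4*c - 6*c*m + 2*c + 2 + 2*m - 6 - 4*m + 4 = -6*c^2 - 2*c + m*(-6*c - 2)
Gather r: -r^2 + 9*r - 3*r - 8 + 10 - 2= -r^2 + 6*r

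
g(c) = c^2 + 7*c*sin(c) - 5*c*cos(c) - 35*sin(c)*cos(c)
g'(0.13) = -36.63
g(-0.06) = 2.42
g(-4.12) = -2.24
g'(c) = 5*c*sin(c) + 7*c*cos(c) + 2*c + 35*sin(c)^2 + 7*sin(c) - 35*cos(c)^2 - 5*cos(c)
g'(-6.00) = -93.09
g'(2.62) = -13.93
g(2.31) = 42.49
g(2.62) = 42.48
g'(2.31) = 14.03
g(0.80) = -15.62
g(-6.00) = 43.68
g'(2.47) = -0.54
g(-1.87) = 3.39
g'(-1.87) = 32.76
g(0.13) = -5.01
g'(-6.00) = -93.09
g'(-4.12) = 12.55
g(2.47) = 43.58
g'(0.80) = 10.93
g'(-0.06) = -40.68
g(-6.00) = 43.68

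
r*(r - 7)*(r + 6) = r^3 - r^2 - 42*r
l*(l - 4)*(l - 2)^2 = l^4 - 8*l^3 + 20*l^2 - 16*l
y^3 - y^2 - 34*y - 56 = (y - 7)*(y + 2)*(y + 4)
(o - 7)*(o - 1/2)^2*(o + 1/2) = o^4 - 15*o^3/2 + 13*o^2/4 + 15*o/8 - 7/8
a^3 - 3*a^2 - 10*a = a*(a - 5)*(a + 2)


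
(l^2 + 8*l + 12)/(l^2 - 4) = (l + 6)/(l - 2)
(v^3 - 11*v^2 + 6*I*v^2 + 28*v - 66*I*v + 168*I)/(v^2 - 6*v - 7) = (v^2 + v*(-4 + 6*I) - 24*I)/(v + 1)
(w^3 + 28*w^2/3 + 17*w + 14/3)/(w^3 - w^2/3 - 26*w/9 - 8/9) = 3*(w^2 + 9*w + 14)/(3*w^2 - 2*w - 8)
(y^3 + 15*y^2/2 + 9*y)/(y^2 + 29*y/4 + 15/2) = 2*y*(2*y + 3)/(4*y + 5)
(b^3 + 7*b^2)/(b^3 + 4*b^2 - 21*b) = b/(b - 3)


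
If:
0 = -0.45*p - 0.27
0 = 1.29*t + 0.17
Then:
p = -0.60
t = -0.13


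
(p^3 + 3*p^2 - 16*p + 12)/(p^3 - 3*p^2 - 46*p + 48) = (p - 2)/(p - 8)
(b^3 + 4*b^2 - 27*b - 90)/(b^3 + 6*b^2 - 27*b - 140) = (b^2 + 9*b + 18)/(b^2 + 11*b + 28)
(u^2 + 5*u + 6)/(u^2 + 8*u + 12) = (u + 3)/(u + 6)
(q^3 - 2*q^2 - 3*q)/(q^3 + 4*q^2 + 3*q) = (q - 3)/(q + 3)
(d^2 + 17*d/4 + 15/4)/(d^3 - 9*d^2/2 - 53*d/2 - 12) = (4*d + 5)/(2*(2*d^2 - 15*d - 8))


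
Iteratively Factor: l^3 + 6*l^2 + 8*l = (l + 2)*(l^2 + 4*l) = (l + 2)*(l + 4)*(l)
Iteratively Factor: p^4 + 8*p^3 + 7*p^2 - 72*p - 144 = (p + 4)*(p^3 + 4*p^2 - 9*p - 36) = (p + 4)^2*(p^2 - 9) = (p - 3)*(p + 4)^2*(p + 3)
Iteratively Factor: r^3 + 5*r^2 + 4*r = (r)*(r^2 + 5*r + 4) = r*(r + 1)*(r + 4)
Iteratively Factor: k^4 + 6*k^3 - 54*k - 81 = (k + 3)*(k^3 + 3*k^2 - 9*k - 27) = (k - 3)*(k + 3)*(k^2 + 6*k + 9) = (k - 3)*(k + 3)^2*(k + 3)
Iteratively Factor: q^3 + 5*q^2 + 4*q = (q + 1)*(q^2 + 4*q) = q*(q + 1)*(q + 4)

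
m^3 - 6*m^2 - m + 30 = (m - 5)*(m - 3)*(m + 2)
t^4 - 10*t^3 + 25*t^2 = t^2*(t - 5)^2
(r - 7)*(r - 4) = r^2 - 11*r + 28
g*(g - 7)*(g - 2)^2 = g^4 - 11*g^3 + 32*g^2 - 28*g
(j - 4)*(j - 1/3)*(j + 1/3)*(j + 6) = j^4 + 2*j^3 - 217*j^2/9 - 2*j/9 + 8/3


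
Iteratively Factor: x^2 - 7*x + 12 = (x - 4)*(x - 3)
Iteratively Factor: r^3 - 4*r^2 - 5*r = (r)*(r^2 - 4*r - 5) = r*(r - 5)*(r + 1)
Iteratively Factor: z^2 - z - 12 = (z + 3)*(z - 4)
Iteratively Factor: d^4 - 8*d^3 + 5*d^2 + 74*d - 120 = (d - 5)*(d^3 - 3*d^2 - 10*d + 24) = (d - 5)*(d - 2)*(d^2 - d - 12) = (d - 5)*(d - 4)*(d - 2)*(d + 3)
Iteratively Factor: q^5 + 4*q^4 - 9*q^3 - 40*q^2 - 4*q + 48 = (q + 2)*(q^4 + 2*q^3 - 13*q^2 - 14*q + 24) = (q + 2)*(q + 4)*(q^3 - 2*q^2 - 5*q + 6) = (q - 3)*(q + 2)*(q + 4)*(q^2 + q - 2) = (q - 3)*(q - 1)*(q + 2)*(q + 4)*(q + 2)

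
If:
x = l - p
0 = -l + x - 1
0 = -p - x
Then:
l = 0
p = -1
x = 1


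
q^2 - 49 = (q - 7)*(q + 7)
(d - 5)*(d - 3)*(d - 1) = d^3 - 9*d^2 + 23*d - 15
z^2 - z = z*(z - 1)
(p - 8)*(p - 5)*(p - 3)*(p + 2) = p^4 - 14*p^3 + 47*p^2 + 38*p - 240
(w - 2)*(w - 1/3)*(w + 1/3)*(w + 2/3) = w^4 - 4*w^3/3 - 13*w^2/9 + 4*w/27 + 4/27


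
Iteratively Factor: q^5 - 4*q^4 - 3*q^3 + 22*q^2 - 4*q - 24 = (q - 2)*(q^4 - 2*q^3 - 7*q^2 + 8*q + 12) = (q - 2)*(q + 1)*(q^3 - 3*q^2 - 4*q + 12) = (q - 2)^2*(q + 1)*(q^2 - q - 6) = (q - 2)^2*(q + 1)*(q + 2)*(q - 3)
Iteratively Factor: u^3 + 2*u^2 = (u)*(u^2 + 2*u) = u*(u + 2)*(u)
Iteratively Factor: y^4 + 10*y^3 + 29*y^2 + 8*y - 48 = (y + 3)*(y^3 + 7*y^2 + 8*y - 16) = (y - 1)*(y + 3)*(y^2 + 8*y + 16) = (y - 1)*(y + 3)*(y + 4)*(y + 4)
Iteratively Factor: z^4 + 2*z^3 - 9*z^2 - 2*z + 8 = (z + 1)*(z^3 + z^2 - 10*z + 8) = (z - 2)*(z + 1)*(z^2 + 3*z - 4) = (z - 2)*(z + 1)*(z + 4)*(z - 1)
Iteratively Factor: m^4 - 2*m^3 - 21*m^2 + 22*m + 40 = (m - 2)*(m^3 - 21*m - 20) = (m - 2)*(m + 1)*(m^2 - m - 20) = (m - 2)*(m + 1)*(m + 4)*(m - 5)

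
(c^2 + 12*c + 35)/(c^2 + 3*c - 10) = (c + 7)/(c - 2)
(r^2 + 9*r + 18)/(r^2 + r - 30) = (r + 3)/(r - 5)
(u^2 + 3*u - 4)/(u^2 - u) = (u + 4)/u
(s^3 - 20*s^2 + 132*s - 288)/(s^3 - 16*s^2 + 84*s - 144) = (s - 8)/(s - 4)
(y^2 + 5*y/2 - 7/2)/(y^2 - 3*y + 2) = (y + 7/2)/(y - 2)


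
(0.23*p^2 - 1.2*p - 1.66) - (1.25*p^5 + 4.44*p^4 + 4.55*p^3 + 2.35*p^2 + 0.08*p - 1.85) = -1.25*p^5 - 4.44*p^4 - 4.55*p^3 - 2.12*p^2 - 1.28*p + 0.19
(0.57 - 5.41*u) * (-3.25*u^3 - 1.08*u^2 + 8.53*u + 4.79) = 17.5825*u^4 + 3.9903*u^3 - 46.7629*u^2 - 21.0518*u + 2.7303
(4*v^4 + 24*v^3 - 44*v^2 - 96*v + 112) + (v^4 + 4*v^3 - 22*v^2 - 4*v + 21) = 5*v^4 + 28*v^3 - 66*v^2 - 100*v + 133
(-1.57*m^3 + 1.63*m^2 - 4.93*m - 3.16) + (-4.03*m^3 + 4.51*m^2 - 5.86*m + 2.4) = -5.6*m^3 + 6.14*m^2 - 10.79*m - 0.76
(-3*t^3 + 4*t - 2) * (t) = -3*t^4 + 4*t^2 - 2*t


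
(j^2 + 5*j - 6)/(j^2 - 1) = (j + 6)/(j + 1)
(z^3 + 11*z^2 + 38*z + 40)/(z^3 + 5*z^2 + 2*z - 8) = (z + 5)/(z - 1)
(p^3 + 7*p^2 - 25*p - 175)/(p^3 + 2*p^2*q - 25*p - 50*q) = (p + 7)/(p + 2*q)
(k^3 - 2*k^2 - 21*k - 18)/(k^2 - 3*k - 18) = k + 1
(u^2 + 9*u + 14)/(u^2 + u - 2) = (u + 7)/(u - 1)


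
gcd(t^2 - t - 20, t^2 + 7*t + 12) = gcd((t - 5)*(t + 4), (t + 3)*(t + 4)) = t + 4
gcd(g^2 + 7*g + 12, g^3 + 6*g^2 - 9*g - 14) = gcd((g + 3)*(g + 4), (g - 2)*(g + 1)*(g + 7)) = 1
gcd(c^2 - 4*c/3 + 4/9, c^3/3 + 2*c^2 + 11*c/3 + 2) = 1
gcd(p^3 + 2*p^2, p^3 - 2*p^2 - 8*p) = p^2 + 2*p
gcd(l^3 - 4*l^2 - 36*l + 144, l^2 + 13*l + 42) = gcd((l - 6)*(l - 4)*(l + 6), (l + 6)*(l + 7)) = l + 6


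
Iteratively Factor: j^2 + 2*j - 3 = (j - 1)*(j + 3)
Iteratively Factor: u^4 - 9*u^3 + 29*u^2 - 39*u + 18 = (u - 3)*(u^3 - 6*u^2 + 11*u - 6) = (u - 3)*(u - 1)*(u^2 - 5*u + 6) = (u - 3)^2*(u - 1)*(u - 2)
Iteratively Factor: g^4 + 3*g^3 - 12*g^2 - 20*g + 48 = (g - 2)*(g^3 + 5*g^2 - 2*g - 24) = (g - 2)^2*(g^2 + 7*g + 12) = (g - 2)^2*(g + 3)*(g + 4)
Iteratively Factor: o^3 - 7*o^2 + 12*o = (o - 3)*(o^2 - 4*o) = o*(o - 3)*(o - 4)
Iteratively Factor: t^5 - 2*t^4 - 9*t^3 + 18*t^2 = (t + 3)*(t^4 - 5*t^3 + 6*t^2) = (t - 2)*(t + 3)*(t^3 - 3*t^2) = (t - 3)*(t - 2)*(t + 3)*(t^2) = t*(t - 3)*(t - 2)*(t + 3)*(t)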